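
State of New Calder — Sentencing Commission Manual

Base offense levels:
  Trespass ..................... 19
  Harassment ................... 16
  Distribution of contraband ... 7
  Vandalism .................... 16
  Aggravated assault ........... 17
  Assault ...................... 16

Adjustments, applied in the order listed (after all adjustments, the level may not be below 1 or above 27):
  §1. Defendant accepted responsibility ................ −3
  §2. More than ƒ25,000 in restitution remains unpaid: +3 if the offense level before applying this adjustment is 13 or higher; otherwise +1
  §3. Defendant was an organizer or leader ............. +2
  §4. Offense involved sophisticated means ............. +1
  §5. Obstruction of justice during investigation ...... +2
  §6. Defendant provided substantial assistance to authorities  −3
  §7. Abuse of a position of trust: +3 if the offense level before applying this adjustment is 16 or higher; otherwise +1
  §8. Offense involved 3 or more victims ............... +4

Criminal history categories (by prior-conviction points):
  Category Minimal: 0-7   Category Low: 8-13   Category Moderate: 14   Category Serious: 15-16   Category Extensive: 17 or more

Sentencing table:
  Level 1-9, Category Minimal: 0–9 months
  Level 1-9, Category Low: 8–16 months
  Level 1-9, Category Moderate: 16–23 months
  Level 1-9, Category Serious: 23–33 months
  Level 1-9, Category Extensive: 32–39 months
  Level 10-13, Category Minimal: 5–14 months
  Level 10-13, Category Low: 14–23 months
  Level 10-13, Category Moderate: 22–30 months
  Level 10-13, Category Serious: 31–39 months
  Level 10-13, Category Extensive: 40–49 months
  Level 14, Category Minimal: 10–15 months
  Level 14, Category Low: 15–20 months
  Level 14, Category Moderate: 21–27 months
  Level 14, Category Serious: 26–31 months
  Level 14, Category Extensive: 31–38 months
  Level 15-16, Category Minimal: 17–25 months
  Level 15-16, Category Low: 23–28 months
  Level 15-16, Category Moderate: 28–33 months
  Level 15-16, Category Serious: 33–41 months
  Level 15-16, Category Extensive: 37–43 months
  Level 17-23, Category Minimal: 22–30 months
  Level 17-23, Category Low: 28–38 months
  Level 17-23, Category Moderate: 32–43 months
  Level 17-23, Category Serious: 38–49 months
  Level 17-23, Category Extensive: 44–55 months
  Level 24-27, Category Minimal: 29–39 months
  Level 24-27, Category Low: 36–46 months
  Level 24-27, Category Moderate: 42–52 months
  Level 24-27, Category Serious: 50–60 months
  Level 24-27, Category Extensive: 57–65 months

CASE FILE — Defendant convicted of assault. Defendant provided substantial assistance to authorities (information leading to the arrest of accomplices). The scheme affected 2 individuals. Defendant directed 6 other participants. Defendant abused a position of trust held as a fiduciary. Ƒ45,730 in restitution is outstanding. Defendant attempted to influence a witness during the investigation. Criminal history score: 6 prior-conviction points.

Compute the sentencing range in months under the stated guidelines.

22-30 months

Base offense level for assault: 16.
§2 applies (level before this adjustment is 16 ≥ 13, so +3): 16 + 3 = 19.
§3 applies: 19 + 2 = 21.
§5 applies: 21 + 2 = 23.
§6 applies: 23 − 3 = 20.
§7 applies (level before this adjustment is 20 ≥ 16, so +3): 20 + 3 = 23.
Final offense level: 23.
Criminal history: 6 prior points → Category Minimal (0-7).
Level 23 falls in the 17-23 band.
Grid: Level 17-23 × Category Minimal = 22-30 months.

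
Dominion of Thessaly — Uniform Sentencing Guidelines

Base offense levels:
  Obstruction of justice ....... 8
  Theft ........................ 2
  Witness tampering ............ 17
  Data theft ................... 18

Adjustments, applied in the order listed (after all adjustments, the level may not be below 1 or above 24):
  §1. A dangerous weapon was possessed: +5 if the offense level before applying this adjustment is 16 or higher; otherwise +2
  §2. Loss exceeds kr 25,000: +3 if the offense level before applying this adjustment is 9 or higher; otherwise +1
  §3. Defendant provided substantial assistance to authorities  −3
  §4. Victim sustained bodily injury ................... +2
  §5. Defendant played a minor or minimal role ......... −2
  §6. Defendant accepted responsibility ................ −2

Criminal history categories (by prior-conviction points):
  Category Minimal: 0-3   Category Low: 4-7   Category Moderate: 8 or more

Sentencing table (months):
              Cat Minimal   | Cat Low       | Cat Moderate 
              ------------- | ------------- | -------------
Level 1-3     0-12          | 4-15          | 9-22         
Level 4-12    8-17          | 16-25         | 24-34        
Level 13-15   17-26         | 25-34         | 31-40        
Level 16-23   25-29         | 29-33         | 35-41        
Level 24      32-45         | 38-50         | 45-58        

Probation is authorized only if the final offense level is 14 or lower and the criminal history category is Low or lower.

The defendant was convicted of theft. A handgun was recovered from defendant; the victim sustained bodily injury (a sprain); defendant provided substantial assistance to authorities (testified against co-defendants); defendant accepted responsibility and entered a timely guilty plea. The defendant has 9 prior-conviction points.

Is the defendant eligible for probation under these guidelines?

No

Base offense level for theft: 2.
§1 applies (level before this adjustment is 2 < 16, so +2): 2 + 2 = 4.
§2 does not apply.
§3 applies: 4 − 3 = 1.
§4 applies: 1 + 2 = 3.
§5 does not apply.
§6 applies: 3 − 2 = 1.
Final offense level: 1.
Criminal history: 9 prior points → Category Moderate (8+).
Level 1 falls in the 1-3 band.
Grid: Level 1-3 × Category Moderate = 9-22 months.
Probation check: level 1 ≤ 14 and category Moderate > Low → not eligible.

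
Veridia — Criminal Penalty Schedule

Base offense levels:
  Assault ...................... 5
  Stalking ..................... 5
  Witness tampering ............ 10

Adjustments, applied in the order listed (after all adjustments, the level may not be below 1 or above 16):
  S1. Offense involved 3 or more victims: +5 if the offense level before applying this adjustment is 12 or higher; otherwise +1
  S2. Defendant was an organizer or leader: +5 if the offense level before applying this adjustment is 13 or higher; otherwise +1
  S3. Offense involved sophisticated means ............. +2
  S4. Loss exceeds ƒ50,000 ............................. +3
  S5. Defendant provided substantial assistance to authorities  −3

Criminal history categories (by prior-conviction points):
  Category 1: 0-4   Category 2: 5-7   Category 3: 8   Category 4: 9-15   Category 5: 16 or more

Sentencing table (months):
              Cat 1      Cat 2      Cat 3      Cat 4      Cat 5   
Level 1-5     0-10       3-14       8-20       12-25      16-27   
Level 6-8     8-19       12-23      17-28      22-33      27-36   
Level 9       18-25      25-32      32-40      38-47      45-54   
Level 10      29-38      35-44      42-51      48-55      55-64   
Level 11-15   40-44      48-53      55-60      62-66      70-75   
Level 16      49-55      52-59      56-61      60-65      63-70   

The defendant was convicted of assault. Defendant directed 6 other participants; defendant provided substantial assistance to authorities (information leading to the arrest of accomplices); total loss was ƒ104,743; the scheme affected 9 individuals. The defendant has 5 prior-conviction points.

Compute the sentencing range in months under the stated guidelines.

Base offense level for assault: 5.
S1 applies (level before this adjustment is 5 < 12, so +1): 5 + 1 = 6.
S2 applies (level before this adjustment is 6 < 13, so +1): 6 + 1 = 7.
S4 applies: 7 + 3 = 10.
S5 applies: 10 − 3 = 7.
Final offense level: 7.
Criminal history: 5 prior points → Category 2 (5-7).
Level 7 falls in the 6-8 band.
Grid: Level 6-8 × Category 2 = 12-23 months.

12-23 months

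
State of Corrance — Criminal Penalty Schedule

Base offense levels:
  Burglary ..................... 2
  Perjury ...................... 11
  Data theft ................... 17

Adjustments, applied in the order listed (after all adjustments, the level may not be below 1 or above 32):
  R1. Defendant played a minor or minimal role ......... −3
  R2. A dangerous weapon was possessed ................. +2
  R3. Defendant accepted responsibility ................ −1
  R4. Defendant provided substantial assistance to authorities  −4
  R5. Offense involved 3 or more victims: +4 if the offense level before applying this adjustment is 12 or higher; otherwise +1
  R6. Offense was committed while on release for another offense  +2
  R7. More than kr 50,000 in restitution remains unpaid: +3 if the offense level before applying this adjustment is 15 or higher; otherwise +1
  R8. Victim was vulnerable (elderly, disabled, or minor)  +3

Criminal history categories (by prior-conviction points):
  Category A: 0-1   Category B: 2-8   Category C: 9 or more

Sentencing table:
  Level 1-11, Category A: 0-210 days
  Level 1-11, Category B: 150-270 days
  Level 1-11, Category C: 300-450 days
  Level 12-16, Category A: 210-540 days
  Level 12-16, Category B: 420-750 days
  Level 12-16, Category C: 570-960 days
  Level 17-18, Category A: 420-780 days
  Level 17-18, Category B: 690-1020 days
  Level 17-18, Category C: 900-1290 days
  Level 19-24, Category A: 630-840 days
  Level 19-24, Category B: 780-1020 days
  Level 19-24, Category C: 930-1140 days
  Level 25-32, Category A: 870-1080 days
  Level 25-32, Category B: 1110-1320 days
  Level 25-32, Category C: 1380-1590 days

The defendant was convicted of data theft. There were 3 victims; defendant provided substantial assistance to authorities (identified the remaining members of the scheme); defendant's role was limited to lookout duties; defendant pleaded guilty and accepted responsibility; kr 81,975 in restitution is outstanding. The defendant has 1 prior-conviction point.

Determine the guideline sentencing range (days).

Base offense level for data theft: 17.
R1 applies: 17 − 3 = 14.
R3 applies: 14 − 1 = 13.
R4 applies: 13 − 4 = 9.
R5 applies (level before this adjustment is 9 < 12, so +1): 9 + 1 = 10.
R7 applies (level before this adjustment is 10 < 15, so +1): 10 + 1 = 11.
Final offense level: 11.
Criminal history: 1 prior point → Category A (0-1).
Level 11 falls in the 1-11 band.
Grid: Level 1-11 × Category A = 0-210 days.

0-210 days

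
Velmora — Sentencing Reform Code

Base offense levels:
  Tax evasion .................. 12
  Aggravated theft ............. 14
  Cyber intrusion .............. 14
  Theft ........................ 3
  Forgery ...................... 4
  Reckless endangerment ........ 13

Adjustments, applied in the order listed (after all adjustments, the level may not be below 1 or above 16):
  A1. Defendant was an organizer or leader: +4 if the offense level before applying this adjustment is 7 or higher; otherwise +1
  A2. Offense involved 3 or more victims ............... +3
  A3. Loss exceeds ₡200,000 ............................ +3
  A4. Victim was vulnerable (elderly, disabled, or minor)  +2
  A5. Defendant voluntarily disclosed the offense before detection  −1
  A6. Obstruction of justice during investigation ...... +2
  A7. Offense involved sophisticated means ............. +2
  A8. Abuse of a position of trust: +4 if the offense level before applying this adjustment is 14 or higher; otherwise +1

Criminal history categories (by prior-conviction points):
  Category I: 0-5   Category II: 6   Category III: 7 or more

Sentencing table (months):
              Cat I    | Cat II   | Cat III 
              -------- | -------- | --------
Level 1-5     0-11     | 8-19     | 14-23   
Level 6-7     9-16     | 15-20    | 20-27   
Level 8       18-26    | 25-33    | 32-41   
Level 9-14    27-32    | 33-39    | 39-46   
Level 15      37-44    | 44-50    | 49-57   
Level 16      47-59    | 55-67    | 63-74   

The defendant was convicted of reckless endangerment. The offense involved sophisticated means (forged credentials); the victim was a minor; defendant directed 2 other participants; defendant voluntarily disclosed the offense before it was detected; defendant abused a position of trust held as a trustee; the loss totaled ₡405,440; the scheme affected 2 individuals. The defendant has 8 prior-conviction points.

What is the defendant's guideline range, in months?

63-74 months

Base offense level for reckless endangerment: 13.
A1 applies (level before this adjustment is 13 ≥ 7, so +4): 13 + 4 = 17.
A2 does not apply.
A3 applies: 17 + 3 = 20.
A4 applies: 20 + 2 = 22.
A5 applies: 22 − 1 = 21.
A7 applies: 21 + 2 = 23.
A8 applies (level before this adjustment is 23 ≥ 14, so +4): 23 + 4 = 27.
Level 27 exceeds the maximum of 16; capped at 16.
Final offense level: 16.
Criminal history: 8 prior points → Category III (7+).
Level 16 falls in the 16 band.
Grid: Level 16 × Category III = 63-74 months.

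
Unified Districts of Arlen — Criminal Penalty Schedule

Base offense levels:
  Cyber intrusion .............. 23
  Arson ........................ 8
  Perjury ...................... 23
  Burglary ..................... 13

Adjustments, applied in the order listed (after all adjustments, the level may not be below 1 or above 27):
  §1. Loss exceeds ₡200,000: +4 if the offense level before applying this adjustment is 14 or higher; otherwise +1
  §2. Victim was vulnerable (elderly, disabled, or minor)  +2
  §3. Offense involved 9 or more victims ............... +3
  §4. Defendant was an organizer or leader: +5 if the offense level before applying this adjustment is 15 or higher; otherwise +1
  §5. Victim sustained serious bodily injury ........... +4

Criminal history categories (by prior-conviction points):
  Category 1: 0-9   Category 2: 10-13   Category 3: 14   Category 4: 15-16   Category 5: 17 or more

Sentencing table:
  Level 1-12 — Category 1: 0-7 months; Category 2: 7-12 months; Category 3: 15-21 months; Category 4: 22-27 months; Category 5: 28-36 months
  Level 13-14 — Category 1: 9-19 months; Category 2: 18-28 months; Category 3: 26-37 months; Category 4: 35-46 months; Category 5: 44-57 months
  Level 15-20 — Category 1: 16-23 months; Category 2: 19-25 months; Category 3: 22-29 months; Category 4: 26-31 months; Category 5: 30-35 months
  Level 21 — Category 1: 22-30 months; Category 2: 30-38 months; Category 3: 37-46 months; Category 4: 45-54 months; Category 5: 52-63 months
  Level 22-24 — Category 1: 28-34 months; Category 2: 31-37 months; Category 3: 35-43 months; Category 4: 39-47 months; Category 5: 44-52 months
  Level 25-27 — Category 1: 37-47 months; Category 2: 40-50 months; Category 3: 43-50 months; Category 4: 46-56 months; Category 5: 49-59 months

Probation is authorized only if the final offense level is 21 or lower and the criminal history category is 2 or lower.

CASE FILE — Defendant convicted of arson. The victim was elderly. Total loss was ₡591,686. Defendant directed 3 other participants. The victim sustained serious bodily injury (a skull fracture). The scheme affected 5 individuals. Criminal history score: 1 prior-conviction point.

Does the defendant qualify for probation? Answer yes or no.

Yes

Base offense level for arson: 8.
§1 applies (level before this adjustment is 8 < 14, so +1): 8 + 1 = 9.
§2 applies: 9 + 2 = 11.
§3 does not apply.
§4 applies (level before this adjustment is 11 < 15, so +1): 11 + 1 = 12.
§5 applies: 12 + 4 = 16.
Final offense level: 16.
Criminal history: 1 prior point → Category 1 (0-9).
Level 16 falls in the 15-20 band.
Grid: Level 15-20 × Category 1 = 16-23 months.
Probation check: level 16 ≤ 21 and category 1 ≤ 2 → eligible.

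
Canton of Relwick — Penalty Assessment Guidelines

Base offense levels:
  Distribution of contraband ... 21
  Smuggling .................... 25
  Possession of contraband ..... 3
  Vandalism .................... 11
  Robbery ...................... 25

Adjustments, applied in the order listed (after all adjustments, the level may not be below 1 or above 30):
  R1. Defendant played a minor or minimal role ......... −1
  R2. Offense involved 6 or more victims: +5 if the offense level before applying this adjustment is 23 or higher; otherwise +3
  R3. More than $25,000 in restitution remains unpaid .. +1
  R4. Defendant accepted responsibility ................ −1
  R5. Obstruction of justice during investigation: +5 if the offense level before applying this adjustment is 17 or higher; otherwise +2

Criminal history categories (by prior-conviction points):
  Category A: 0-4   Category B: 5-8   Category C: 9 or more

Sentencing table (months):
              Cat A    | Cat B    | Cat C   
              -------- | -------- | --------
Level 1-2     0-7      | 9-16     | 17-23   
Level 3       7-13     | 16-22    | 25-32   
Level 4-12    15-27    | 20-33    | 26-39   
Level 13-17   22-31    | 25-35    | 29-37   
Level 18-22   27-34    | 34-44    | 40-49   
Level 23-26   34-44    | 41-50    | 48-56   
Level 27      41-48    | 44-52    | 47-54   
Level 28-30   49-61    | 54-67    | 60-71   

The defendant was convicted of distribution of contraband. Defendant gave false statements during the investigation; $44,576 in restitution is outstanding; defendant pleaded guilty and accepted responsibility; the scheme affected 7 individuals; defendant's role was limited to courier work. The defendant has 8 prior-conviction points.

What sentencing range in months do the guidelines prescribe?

Base offense level for distribution of contraband: 21.
R1 applies: 21 − 1 = 20.
R2 applies (level before this adjustment is 20 < 23, so +3): 20 + 3 = 23.
R3 applies: 23 + 1 = 24.
R4 applies: 24 − 1 = 23.
R5 applies (level before this adjustment is 23 ≥ 17, so +5): 23 + 5 = 28.
Final offense level: 28.
Criminal history: 8 prior points → Category B (5-8).
Level 28 falls in the 28-30 band.
Grid: Level 28-30 × Category B = 54-67 months.

54-67 months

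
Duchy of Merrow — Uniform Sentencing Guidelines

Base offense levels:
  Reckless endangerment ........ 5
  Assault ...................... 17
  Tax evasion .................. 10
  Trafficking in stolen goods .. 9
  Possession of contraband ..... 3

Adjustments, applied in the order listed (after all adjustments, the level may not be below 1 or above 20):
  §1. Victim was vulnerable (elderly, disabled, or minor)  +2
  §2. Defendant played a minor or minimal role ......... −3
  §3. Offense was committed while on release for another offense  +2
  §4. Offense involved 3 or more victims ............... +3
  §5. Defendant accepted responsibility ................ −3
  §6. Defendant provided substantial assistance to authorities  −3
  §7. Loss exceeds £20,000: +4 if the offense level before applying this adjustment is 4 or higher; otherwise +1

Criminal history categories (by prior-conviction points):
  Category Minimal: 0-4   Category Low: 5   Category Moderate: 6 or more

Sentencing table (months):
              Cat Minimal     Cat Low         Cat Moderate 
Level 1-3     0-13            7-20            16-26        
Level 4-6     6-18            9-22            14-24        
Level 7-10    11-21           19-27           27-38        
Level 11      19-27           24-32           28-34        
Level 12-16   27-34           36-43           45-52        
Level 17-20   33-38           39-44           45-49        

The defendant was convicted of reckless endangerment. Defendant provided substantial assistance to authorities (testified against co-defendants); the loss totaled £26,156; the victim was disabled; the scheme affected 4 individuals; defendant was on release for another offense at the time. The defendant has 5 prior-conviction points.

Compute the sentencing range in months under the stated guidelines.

36-43 months

Base offense level for reckless endangerment: 5.
§1 applies: 5 + 2 = 7.
§3 applies: 7 + 2 = 9.
§4 applies: 9 + 3 = 12.
§6 applies: 12 − 3 = 9.
§7 applies (level before this adjustment is 9 ≥ 4, so +4): 9 + 4 = 13.
Final offense level: 13.
Criminal history: 5 prior points → Category Low (5).
Level 13 falls in the 12-16 band.
Grid: Level 12-16 × Category Low = 36-43 months.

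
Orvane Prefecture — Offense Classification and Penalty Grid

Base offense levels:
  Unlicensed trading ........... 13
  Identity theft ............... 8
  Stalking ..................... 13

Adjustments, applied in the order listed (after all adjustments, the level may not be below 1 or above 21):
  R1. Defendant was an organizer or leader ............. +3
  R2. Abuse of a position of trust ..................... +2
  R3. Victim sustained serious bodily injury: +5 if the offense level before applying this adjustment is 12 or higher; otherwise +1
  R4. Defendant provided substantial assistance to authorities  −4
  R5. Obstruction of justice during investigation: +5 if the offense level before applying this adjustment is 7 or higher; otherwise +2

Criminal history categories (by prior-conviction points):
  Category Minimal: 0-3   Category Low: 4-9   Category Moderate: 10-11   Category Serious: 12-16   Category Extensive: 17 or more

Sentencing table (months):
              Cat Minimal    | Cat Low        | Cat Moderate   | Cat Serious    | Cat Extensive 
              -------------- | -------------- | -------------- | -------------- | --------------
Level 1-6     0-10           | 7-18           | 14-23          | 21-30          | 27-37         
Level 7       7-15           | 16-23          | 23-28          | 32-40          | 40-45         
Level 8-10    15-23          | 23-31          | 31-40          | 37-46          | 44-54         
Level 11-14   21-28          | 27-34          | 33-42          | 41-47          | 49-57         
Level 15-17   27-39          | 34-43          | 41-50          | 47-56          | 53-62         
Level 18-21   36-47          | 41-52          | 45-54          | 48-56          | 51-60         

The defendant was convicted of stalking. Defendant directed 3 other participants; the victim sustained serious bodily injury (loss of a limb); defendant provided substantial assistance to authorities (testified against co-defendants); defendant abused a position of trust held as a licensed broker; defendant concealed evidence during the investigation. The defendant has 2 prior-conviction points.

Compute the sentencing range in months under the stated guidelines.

36-47 months

Base offense level for stalking: 13.
R1 applies: 13 + 3 = 16.
R2 applies: 16 + 2 = 18.
R3 applies (level before this adjustment is 18 ≥ 12, so +5): 18 + 5 = 23.
R4 applies: 23 − 4 = 19.
R5 applies (level before this adjustment is 19 ≥ 7, so +5): 19 + 5 = 24.
Level 24 exceeds the maximum of 21; capped at 21.
Final offense level: 21.
Criminal history: 2 prior points → Category Minimal (0-3).
Level 21 falls in the 18-21 band.
Grid: Level 18-21 × Category Minimal = 36-47 months.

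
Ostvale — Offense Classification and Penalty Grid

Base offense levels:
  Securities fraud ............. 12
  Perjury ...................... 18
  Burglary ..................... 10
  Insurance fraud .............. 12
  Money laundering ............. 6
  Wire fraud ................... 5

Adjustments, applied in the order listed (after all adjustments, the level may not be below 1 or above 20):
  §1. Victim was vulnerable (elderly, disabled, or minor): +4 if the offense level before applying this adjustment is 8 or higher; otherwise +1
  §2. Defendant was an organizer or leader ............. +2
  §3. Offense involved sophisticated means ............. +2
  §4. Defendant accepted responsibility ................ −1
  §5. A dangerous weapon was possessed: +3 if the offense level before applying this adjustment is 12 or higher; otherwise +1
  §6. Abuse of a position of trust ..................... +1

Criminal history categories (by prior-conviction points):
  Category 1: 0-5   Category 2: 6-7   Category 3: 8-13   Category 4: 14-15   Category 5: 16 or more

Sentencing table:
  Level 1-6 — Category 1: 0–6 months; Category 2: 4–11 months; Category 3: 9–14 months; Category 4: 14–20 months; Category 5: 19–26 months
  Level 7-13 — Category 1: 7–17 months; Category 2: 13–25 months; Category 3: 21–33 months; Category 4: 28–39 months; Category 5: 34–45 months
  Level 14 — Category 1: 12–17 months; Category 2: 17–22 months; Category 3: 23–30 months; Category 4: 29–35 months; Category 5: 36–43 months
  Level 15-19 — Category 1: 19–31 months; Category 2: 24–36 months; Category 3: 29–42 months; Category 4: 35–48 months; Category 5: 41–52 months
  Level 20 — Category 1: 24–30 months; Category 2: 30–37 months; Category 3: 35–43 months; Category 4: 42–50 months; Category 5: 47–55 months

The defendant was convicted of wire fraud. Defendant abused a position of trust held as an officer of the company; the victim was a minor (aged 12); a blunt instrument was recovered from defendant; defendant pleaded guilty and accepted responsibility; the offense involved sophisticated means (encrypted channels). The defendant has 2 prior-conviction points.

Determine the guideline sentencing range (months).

Base offense level for wire fraud: 5.
§1 applies (level before this adjustment is 5 < 8, so +1): 5 + 1 = 6.
§3 applies: 6 + 2 = 8.
§4 applies: 8 − 1 = 7.
§5 applies (level before this adjustment is 7 < 12, so +1): 7 + 1 = 8.
§6 applies: 8 + 1 = 9.
Final offense level: 9.
Criminal history: 2 prior points → Category 1 (0-5).
Level 9 falls in the 7-13 band.
Grid: Level 7-13 × Category 1 = 7-17 months.

7-17 months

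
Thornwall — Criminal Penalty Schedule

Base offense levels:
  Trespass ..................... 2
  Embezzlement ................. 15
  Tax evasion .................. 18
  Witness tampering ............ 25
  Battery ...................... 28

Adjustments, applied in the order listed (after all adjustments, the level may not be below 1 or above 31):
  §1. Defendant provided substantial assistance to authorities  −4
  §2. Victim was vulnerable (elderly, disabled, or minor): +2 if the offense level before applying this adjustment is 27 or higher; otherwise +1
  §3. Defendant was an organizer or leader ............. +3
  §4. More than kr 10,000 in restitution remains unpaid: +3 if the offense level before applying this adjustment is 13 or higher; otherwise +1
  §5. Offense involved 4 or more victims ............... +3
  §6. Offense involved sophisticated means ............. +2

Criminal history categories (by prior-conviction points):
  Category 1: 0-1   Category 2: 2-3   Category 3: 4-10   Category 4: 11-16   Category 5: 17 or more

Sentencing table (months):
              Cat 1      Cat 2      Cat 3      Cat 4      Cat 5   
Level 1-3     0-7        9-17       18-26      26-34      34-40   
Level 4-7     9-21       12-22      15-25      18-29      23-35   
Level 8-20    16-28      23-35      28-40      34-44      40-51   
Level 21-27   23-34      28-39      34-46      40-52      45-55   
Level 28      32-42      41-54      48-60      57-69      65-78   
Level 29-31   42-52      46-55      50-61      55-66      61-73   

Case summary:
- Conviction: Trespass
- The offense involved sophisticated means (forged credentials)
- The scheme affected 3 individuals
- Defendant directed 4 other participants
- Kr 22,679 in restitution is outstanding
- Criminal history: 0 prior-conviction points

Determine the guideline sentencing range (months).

Base offense level for trespass: 2.
§2 does not apply.
§3 applies: 2 + 3 = 5.
§4 applies (level before this adjustment is 5 < 13, so +1): 5 + 1 = 6.
§5 does not apply.
§6 applies: 6 + 2 = 8.
Final offense level: 8.
Criminal history: 0 prior points → Category 1 (0-1).
Level 8 falls in the 8-20 band.
Grid: Level 8-20 × Category 1 = 16-28 months.

16-28 months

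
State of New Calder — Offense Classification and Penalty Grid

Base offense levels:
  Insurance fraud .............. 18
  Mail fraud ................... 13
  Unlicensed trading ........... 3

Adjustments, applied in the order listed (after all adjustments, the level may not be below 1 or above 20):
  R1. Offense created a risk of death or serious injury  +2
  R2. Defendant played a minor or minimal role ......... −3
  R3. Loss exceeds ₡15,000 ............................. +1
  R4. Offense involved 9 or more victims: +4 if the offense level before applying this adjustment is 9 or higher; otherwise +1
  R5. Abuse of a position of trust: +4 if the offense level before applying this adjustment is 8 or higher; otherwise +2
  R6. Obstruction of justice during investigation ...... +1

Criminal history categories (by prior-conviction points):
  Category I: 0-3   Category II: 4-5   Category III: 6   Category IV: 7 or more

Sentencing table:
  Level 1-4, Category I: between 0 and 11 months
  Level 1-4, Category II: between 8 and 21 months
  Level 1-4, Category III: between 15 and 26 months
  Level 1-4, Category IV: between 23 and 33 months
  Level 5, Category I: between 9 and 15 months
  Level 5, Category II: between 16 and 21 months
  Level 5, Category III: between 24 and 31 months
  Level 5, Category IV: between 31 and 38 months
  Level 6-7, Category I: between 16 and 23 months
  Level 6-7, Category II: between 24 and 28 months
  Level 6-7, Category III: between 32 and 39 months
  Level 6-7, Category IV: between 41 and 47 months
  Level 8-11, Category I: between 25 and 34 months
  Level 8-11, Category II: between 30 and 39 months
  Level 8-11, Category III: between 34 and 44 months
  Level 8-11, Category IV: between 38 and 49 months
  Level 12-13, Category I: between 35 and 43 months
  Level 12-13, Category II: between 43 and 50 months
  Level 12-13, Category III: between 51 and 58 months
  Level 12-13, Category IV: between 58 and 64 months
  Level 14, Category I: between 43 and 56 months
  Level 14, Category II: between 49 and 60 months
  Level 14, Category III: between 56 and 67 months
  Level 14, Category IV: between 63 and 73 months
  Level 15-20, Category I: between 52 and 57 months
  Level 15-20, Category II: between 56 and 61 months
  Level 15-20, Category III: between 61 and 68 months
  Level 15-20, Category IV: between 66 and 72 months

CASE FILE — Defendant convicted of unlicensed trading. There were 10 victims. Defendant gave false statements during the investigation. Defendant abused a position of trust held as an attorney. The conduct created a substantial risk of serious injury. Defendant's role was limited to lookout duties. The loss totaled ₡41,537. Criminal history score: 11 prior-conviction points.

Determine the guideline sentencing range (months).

Base offense level for unlicensed trading: 3.
R1 applies: 3 + 2 = 5.
R2 applies: 5 − 3 = 2.
R3 applies: 2 + 1 = 3.
R4 applies (level before this adjustment is 3 < 9, so +1): 3 + 1 = 4.
R5 applies (level before this adjustment is 4 < 8, so +2): 4 + 2 = 6.
R6 applies: 6 + 1 = 7.
Final offense level: 7.
Criminal history: 11 prior points → Category IV (7+).
Level 7 falls in the 6-7 band.
Grid: Level 6-7 × Category IV = 41-47 months.

41-47 months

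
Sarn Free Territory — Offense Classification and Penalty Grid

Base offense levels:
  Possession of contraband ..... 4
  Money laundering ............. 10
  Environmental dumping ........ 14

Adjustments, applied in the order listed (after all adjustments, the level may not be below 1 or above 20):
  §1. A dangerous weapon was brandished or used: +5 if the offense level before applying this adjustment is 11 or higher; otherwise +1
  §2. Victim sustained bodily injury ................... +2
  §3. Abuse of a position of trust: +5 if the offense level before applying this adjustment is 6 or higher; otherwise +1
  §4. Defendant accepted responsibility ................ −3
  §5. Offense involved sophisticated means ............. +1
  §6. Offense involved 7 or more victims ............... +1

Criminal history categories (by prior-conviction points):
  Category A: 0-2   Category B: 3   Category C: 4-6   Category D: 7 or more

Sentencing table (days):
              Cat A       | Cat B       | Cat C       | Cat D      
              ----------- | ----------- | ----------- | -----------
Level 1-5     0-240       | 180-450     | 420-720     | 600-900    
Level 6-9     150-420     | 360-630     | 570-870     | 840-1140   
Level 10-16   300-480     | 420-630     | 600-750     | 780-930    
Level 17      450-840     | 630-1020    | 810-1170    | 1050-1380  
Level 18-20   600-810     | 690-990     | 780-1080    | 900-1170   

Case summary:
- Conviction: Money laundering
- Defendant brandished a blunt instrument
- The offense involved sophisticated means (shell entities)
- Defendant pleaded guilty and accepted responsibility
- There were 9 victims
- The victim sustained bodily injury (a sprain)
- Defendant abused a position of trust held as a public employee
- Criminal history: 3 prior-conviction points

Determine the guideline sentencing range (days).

630-1020 days

Base offense level for money laundering: 10.
§1 applies (level before this adjustment is 10 < 11, so +1): 10 + 1 = 11.
§2 applies: 11 + 2 = 13.
§3 applies (level before this adjustment is 13 ≥ 6, so +5): 13 + 5 = 18.
§4 applies: 18 − 3 = 15.
§5 applies: 15 + 1 = 16.
§6 applies: 16 + 1 = 17.
Final offense level: 17.
Criminal history: 3 prior points → Category B (3).
Level 17 falls in the 17 band.
Grid: Level 17 × Category B = 630-1020 days.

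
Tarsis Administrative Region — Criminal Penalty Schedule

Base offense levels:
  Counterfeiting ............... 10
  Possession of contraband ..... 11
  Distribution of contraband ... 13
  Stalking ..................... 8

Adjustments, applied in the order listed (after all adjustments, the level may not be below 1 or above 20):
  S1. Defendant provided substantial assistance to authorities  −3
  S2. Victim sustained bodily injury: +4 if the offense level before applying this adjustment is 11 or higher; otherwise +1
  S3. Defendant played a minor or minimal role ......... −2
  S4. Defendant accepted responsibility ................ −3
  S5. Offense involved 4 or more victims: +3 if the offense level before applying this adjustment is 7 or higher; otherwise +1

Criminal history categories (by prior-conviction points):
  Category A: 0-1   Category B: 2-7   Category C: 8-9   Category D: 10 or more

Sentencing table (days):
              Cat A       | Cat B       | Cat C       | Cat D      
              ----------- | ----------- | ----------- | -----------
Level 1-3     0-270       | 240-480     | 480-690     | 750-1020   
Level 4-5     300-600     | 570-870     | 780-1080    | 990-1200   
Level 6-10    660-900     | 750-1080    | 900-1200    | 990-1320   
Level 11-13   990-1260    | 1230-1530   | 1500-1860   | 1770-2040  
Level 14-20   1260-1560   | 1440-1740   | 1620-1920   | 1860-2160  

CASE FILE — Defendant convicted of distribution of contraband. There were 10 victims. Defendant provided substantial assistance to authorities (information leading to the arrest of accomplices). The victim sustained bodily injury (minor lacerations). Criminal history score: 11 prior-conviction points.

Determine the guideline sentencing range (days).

Base offense level for distribution of contraband: 13.
S1 applies: 13 − 3 = 10.
S2 applies (level before this adjustment is 10 < 11, so +1): 10 + 1 = 11.
S3 does not apply.
S4 does not apply.
S5 applies (level before this adjustment is 11 ≥ 7, so +3): 11 + 3 = 14.
Final offense level: 14.
Criminal history: 11 prior points → Category D (10+).
Level 14 falls in the 14-20 band.
Grid: Level 14-20 × Category D = 1860-2160 days.

1860-2160 days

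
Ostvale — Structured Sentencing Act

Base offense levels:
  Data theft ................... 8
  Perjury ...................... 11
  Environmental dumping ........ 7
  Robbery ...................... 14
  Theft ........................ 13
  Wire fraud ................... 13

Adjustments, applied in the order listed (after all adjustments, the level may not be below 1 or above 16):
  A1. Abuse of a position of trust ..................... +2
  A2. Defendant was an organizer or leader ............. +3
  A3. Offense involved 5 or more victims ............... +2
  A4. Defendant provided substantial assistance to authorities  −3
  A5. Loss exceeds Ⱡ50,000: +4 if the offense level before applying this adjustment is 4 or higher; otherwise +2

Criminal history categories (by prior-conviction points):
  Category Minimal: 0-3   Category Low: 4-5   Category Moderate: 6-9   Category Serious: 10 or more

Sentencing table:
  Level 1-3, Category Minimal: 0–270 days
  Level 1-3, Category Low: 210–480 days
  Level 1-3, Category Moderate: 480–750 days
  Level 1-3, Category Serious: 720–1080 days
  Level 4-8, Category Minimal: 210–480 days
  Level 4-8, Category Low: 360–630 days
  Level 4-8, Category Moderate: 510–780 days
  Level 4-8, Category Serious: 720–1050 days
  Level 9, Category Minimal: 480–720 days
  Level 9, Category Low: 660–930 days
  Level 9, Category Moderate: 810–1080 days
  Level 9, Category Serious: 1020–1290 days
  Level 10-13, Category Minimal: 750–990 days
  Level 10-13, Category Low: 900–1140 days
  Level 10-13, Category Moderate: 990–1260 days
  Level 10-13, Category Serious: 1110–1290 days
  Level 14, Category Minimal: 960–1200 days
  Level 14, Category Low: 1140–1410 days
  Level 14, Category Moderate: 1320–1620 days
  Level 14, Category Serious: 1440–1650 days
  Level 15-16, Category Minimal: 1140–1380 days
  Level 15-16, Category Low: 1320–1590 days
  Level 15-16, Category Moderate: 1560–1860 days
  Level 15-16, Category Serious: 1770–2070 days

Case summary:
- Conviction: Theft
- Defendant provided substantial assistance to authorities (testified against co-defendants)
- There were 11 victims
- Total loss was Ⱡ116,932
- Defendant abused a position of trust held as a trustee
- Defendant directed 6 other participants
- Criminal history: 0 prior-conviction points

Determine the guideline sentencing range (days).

1140-1380 days

Base offense level for theft: 13.
A1 applies: 13 + 2 = 15.
A2 applies: 15 + 3 = 18.
A3 applies: 18 + 2 = 20.
A4 applies: 20 − 3 = 17.
A5 applies (level before this adjustment is 17 ≥ 4, so +4): 17 + 4 = 21.
Level 21 exceeds the maximum of 16; capped at 16.
Final offense level: 16.
Criminal history: 0 prior points → Category Minimal (0-3).
Level 16 falls in the 15-16 band.
Grid: Level 15-16 × Category Minimal = 1140-1380 days.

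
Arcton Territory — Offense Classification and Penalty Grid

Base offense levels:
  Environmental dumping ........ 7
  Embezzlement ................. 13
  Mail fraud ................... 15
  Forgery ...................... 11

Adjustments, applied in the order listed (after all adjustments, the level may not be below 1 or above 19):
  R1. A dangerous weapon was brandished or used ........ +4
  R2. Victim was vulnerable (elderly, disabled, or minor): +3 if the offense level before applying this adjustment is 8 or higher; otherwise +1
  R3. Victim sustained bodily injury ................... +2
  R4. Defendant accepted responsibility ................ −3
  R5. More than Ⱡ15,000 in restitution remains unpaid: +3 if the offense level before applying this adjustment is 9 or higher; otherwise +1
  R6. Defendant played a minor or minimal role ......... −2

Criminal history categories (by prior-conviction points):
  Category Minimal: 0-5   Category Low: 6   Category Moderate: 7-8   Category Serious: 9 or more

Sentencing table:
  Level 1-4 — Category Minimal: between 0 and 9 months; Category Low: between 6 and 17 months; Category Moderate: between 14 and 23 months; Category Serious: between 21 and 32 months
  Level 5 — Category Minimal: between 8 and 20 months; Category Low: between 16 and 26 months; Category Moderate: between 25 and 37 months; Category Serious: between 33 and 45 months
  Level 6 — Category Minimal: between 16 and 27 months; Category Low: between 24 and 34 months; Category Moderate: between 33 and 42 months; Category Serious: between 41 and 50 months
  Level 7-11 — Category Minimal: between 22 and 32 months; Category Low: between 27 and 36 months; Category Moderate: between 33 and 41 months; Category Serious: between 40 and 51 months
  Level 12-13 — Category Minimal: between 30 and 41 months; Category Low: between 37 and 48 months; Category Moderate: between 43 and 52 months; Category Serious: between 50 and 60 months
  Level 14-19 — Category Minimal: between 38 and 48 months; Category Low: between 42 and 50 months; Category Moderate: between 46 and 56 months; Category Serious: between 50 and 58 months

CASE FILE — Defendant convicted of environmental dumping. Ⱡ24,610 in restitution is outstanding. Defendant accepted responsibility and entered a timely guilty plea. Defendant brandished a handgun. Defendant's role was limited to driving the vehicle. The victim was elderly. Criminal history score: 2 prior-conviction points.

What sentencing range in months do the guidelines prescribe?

Base offense level for environmental dumping: 7.
R1 applies: 7 + 4 = 11.
R2 applies (level before this adjustment is 11 ≥ 8, so +3): 11 + 3 = 14.
R4 applies: 14 − 3 = 11.
R5 applies (level before this adjustment is 11 ≥ 9, so +3): 11 + 3 = 14.
R6 applies: 14 − 2 = 12.
Final offense level: 12.
Criminal history: 2 prior points → Category Minimal (0-5).
Level 12 falls in the 12-13 band.
Grid: Level 12-13 × Category Minimal = 30-41 months.

30-41 months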